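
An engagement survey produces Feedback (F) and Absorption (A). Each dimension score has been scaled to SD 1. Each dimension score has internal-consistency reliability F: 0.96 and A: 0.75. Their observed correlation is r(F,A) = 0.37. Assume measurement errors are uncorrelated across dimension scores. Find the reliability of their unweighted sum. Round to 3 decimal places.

0.894

Var(F+A) = 2 + 2·[0.37] = 2 + 0.74 = 2.74.
Because errors are independent across components, Cov(Tᵢ,Tⱼ) = Cov(Xᵢ,Xⱼ); the off-diagonal part of the true-score variance is the same as above.
True-score variance = [0.96 + 0.75] + 0.74 = 1.71 + 0.74 = 2.45.
Reliability = 2.45 / 2.74 = 0.894.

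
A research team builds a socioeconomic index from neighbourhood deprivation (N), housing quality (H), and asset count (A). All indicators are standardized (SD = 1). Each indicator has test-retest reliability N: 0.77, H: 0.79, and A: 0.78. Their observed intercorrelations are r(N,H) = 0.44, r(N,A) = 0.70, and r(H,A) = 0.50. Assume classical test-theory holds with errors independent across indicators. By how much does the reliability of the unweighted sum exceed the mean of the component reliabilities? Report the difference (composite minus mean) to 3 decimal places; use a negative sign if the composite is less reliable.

Var(sum) = 3 + 3.28 = 6.28; true-score variance = 2.34 + 3.28 = 5.62; composite reliability = 0.8949.
Mean component reliability = 0.7800.
Difference = 0.8949 − 0.7800 = 0.115.

0.115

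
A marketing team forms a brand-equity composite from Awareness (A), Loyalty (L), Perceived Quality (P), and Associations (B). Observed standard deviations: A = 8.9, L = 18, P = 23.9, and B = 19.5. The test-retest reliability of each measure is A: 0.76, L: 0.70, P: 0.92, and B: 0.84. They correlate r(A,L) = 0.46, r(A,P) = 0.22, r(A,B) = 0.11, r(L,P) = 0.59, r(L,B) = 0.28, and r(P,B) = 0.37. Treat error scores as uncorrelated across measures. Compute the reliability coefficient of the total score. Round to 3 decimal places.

Var(A+L+P+B) = 8.9² + 18² + 23.9² + 19.5² + 2·[8.9·18·0.46 + 8.9·23.9·0.22 + 8.9·19.5·0.11 + 18·23.9·0.59 + 18·19.5·0.28 + 23.9·19.5·0.37] = 1354.67 + 1328.23 = 2682.9.
With uncorrelated errors the cross-covariances are all true-score covariance, so they carry over unchanged; only the diagonal terms shrink to ρᵢσᵢ².
True-score variance = [8.9²·0.76 + 18²·0.70 + 23.9²·0.92 + 19.5²·0.84] + 1328.23 = 1131.92 + 1328.23 = 2460.15.
Reliability = 2460.15 / 2682.9 = 0.917.

0.917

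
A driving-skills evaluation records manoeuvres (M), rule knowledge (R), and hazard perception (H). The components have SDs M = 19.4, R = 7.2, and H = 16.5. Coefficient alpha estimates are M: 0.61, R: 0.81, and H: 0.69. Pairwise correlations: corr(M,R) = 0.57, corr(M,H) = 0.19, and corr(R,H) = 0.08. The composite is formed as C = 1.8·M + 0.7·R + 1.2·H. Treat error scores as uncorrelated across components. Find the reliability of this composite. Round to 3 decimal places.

0.716

Var(C) = 1.8²·19.4² + 0.7²·7.2² + 1.2²·16.5² + 2·[1.26·19.4·7.2·0.57 + 2.16·19.4·16.5·0.19 + 0.84·7.2·16.5·0.08] = 1636.85 + 479.341 = 2116.19.
Because errors are independent across components, Cov(Tᵢ,Tⱼ) = Cov(Xᵢ,Xⱼ); the off-diagonal part of the true-score variance is the same as above.
True-score variance = [1.8²·19.4²·0.61 + 0.7²·7.2²·0.81 + 1.2²·16.5²·0.69] + 479.341 = 1034.92 + 479.341 = 1514.26.
Reliability = 1514.26 / 2116.19 = 0.716.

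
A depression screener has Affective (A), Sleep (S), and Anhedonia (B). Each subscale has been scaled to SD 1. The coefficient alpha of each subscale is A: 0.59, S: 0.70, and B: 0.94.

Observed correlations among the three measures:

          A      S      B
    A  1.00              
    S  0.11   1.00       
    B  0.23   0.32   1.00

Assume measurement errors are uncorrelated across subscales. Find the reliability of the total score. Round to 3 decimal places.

0.822

Var(A+S+B) = 3 + 2·[0.11 + 0.23 + 0.32] = 3 + 1.32 = 4.32.
Because errors are independent across components, Cov(Tᵢ,Tⱼ) = Cov(Xᵢ,Xⱼ); the off-diagonal part of the true-score variance is the same as above.
True-score variance = [0.59 + 0.70 + 0.94] + 1.32 = 2.23 + 1.32 = 3.55.
Reliability = 3.55 / 4.32 = 0.822.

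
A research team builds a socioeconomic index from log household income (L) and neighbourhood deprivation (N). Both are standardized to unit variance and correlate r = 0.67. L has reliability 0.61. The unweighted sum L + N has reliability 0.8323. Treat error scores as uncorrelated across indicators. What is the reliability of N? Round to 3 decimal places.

Var(L+N) = 2 + 2·0.67 = 3.340.
True-score variance = ρ_L + ρ_N + 2·0.67, so 0.8323 = (0.61 + ρ_N + 1.34) / 3.340.
ρ_N = 0.8323·3.340 − 0.61 − 1.34 = 0.830.

0.830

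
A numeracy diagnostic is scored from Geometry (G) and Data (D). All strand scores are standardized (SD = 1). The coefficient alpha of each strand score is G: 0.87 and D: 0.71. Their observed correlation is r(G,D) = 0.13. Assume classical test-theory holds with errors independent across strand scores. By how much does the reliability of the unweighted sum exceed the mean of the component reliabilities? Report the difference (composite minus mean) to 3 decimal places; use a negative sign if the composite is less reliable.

0.024

Var(sum) = 2 + 0.26 = 2.26; true-score variance = 1.58 + 0.26 = 1.84; composite reliability = 0.8142.
Mean component reliability = 0.7900.
Difference = 0.8142 − 0.7900 = 0.024.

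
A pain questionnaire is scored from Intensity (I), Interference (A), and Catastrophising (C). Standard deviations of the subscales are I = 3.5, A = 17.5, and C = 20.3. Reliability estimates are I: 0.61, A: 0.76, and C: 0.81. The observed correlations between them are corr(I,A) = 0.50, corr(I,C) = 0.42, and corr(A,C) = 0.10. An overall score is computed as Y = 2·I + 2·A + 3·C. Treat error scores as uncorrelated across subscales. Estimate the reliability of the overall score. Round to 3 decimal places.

0.831

Var(Y) = 2²·3.5² + 2²·17.5² + 3²·20.3² + 2·[4·3.5·17.5·0.50 + 6·3.5·20.3·0.42 + 6·17.5·20.3·0.10] = 4982.81 + 1029.39 = 6012.2.
With uncorrelated errors the cross-covariances are all true-score covariance, so they carry over unchanged; only the diagonal terms shrink to ρᵢσᵢ².
True-score variance = [2²·3.5²·0.61 + 2²·17.5²·0.76 + 3²·20.3²·0.81] + 1029.39 = 3965.03 + 1029.39 = 4994.42.
Reliability = 4994.42 / 6012.2 = 0.831.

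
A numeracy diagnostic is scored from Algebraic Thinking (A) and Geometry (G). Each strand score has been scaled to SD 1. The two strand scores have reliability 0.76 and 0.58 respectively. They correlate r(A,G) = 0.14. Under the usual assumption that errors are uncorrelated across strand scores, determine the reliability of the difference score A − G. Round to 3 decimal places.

Var(A−G) = 1 + 1 − 2·0.14 = 2 − 0.28 = 1.72.
Under uncorrelated errors the observed covariances equal the true-score covariances, so only the own-variance terms attenuate.
True-score variance = [0.76 + 0.58] − 0.28 = 1.34 − 0.28 = 1.06.
Reliability = 1.06 / 1.72 = 0.616.

0.616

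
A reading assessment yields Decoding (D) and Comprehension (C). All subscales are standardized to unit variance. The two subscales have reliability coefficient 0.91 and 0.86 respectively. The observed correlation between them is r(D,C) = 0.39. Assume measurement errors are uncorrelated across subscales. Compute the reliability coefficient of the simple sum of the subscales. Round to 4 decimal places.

0.9173

Var(D+C) = 2 + 2·[0.39] = 2 + 0.78 = 2.78.
Because errors are independent across components, Cov(Tᵢ,Tⱼ) = Cov(Xᵢ,Xⱼ); the off-diagonal part of the true-score variance is the same as above.
True-score variance = [0.91 + 0.86] + 0.78 = 1.77 + 0.78 = 2.55.
Reliability = 2.55 / 2.78 = 0.9173.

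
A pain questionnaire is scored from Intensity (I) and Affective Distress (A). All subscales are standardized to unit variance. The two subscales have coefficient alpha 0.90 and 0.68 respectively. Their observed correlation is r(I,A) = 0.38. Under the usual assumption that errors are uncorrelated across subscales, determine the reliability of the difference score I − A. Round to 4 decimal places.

Var(I−A) = 1 + 1 − 2·0.38 = 2 − 0.76 = 1.24.
With uncorrelated errors the cross-covariances are all true-score covariance, so they carry over unchanged; only the diagonal terms shrink to ρᵢσᵢ².
True-score variance = [0.90 + 0.68] − 0.76 = 1.58 − 0.76 = 0.82.
Reliability = 0.82 / 1.24 = 0.6613.

0.6613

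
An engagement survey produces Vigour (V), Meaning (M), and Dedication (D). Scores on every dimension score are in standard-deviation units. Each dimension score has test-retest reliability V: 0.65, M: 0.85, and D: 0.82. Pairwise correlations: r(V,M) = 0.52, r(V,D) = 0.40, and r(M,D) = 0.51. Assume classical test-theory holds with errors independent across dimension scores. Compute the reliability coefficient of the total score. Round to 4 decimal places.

0.8840

Var(V+M+D) = 3 + 2·[0.52 + 0.40 + 0.51] = 3 + 2.86 = 5.86.
Because errors are independent across components, Cov(Tᵢ,Tⱼ) = Cov(Xᵢ,Xⱼ); the off-diagonal part of the true-score variance is the same as above.
True-score variance = [0.65 + 0.85 + 0.82] + 2.86 = 2.32 + 2.86 = 5.18.
Reliability = 5.18 / 5.86 = 0.8840.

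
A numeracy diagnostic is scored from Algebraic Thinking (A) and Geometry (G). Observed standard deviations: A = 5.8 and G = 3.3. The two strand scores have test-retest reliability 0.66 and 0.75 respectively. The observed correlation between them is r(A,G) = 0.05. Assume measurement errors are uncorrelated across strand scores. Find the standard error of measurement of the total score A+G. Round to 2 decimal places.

3.76

Var(total) = 44.53 + 1.914 = 46.444.
True-score variance = 30.3699 + 1.914 = 32.2839, so reliability = 0.6951.
Error variance = 46.444 − 32.2839 = 14.1601; SEM = √14.1601 = 3.76.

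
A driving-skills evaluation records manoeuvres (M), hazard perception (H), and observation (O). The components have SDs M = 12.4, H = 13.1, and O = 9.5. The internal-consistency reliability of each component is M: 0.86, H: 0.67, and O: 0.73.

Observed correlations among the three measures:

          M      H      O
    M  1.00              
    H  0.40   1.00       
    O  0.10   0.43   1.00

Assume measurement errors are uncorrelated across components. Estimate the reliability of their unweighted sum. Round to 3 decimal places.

0.848

Var(M+H+O) = 12.4² + 13.1² + 9.5² + 2·[12.4·13.1·0.40 + 12.4·9.5·0.10 + 13.1·9.5·0.43] = 415.62 + 260.539 = 676.159.
Under uncorrelated errors the observed covariances equal the true-score covariances, so only the own-variance terms attenuate.
True-score variance = [12.4²·0.86 + 13.1²·0.67 + 9.5²·0.73] + 260.539 = 313.095 + 260.539 = 573.634.
Reliability = 573.634 / 676.159 = 0.848.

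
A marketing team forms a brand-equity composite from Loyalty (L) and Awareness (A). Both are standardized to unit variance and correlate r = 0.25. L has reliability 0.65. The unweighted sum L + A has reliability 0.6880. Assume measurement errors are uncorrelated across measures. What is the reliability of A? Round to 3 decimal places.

0.570

Var(L+A) = 2 + 2·0.25 = 2.500.
True-score variance = ρ_L + ρ_A + 2·0.25, so 0.6880 = (0.65 + ρ_A + 0.50) / 2.500.
ρ_A = 0.6880·2.500 − 0.65 − 0.50 = 0.570.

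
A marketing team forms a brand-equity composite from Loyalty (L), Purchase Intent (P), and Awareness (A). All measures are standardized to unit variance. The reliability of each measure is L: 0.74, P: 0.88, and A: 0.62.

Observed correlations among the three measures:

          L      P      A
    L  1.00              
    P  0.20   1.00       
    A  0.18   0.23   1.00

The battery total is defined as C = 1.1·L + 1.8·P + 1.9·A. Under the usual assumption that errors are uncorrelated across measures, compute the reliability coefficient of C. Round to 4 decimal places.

Var(C) = 1.1² + 1.8² + 1.9² + 2·[1.98·0.20 + 2.09·0.18 + 3.42·0.23] = 8.06 + 3.1176 = 11.1776.
Because errors are independent across components, Cov(Tᵢ,Tⱼ) = Cov(Xᵢ,Xⱼ); the off-diagonal part of the true-score variance is the same as above.
True-score variance = [1.1²·0.74 + 1.8²·0.88 + 1.9²·0.62] + 3.1176 = 5.9848 + 3.1176 = 9.1024.
Reliability = 9.1024 / 11.1776 = 0.8143.

0.8143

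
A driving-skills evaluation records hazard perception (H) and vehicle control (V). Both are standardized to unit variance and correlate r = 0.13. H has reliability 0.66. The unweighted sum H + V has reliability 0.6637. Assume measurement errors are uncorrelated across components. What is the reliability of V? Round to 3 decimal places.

0.580

Var(H+V) = 2 + 2·0.13 = 2.260.
True-score variance = ρ_H + ρ_V + 2·0.13, so 0.6637 = (0.66 + ρ_V + 0.26) / 2.260.
ρ_V = 0.6637·2.260 − 0.66 − 0.26 = 0.580.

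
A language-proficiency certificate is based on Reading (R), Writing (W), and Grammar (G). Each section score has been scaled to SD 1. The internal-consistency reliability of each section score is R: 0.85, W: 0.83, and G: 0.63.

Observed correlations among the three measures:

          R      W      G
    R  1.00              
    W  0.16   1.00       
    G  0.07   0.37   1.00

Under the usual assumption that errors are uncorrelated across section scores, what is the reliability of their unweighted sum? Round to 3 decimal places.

0.836

Var(R+W+G) = 3 + 2·[0.16 + 0.07 + 0.37] = 3 + 1.2 = 4.2.
Because errors are independent across components, Cov(Tᵢ,Tⱼ) = Cov(Xᵢ,Xⱼ); the off-diagonal part of the true-score variance is the same as above.
True-score variance = [0.85 + 0.83 + 0.63] + 1.2 = 2.31 + 1.2 = 3.51.
Reliability = 3.51 / 4.2 = 0.836.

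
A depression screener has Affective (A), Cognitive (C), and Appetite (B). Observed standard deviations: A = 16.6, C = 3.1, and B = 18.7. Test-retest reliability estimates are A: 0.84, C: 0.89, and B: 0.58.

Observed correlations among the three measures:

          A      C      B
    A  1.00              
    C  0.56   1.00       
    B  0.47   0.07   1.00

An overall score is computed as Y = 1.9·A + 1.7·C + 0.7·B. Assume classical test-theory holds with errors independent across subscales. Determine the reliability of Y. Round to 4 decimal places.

0.8683

Var(Y) = 1.9²·16.6² + 1.7²·3.1² + 0.7²·18.7² + 2·[3.23·16.6·3.1·0.56 + 1.33·16.6·18.7·0.47 + 1.19·3.1·18.7·0.07] = 1193.89 + 583.907 = 1777.8.
With uncorrelated errors the cross-covariances are all true-score covariance, so they carry over unchanged; only the diagonal terms shrink to ρᵢσᵢ².
True-score variance = [1.9²·16.6²·0.84 + 1.7²·3.1²·0.89 + 0.7²·18.7²·0.58] + 583.907 = 959.708 + 583.907 = 1543.61.
Reliability = 1543.61 / 1777.8 = 0.8683.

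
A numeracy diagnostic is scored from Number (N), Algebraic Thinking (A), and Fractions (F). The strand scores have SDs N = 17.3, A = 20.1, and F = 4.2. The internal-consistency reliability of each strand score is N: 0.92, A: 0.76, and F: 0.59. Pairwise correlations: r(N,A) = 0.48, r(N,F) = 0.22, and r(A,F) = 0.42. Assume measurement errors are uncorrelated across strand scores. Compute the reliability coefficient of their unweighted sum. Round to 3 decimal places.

0.889

Var(N+A+F) = 17.3² + 20.1² + 4.2² + 2·[17.3·20.1·0.48 + 17.3·4.2·0.22 + 20.1·4.2·0.42] = 720.94 + 436.704 = 1157.64.
With uncorrelated errors the cross-covariances are all true-score covariance, so they carry over unchanged; only the diagonal terms shrink to ρᵢσᵢ².
True-score variance = [17.3²·0.92 + 20.1²·0.76 + 4.2²·0.59] + 436.704 = 592.802 + 436.704 = 1029.51.
Reliability = 1029.51 / 1157.64 = 0.889.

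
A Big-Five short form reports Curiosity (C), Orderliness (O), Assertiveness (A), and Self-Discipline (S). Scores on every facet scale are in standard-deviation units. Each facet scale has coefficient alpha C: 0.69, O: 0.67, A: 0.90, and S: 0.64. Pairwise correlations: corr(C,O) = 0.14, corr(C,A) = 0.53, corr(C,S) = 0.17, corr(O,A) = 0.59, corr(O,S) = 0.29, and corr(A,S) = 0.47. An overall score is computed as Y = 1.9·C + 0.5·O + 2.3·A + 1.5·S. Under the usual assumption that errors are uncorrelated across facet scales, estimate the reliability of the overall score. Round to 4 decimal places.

Var(Y) = 1.9² + 0.5² + 2.3² + 1.5² + 2·[0.95·0.14 + 4.37·0.53 + 2.85·0.17 + 1.15·0.59 + 0.75·0.29 + 3.45·0.47] = 11.4 + 10.9022 = 22.3022.
Because errors are independent across components, Cov(Tᵢ,Tⱼ) = Cov(Xᵢ,Xⱼ); the off-diagonal part of the true-score variance is the same as above.
True-score variance = [1.9²·0.69 + 0.5²·0.67 + 2.3²·0.90 + 1.5²·0.64] + 10.9022 = 8.8594 + 10.9022 = 19.7616.
Reliability = 19.7616 / 22.3022 = 0.8861.

0.8861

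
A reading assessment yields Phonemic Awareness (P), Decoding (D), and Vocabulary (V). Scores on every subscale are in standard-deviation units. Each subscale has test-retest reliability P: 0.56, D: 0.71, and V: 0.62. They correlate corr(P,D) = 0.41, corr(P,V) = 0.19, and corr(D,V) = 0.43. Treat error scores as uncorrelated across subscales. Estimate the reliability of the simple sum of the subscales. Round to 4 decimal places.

0.7806

Var(P+D+V) = 3 + 2·[0.41 + 0.19 + 0.43] = 3 + 2.06 = 5.06.
Because errors are independent across components, Cov(Tᵢ,Tⱼ) = Cov(Xᵢ,Xⱼ); the off-diagonal part of the true-score variance is the same as above.
True-score variance = [0.56 + 0.71 + 0.62] + 2.06 = 1.89 + 2.06 = 3.95.
Reliability = 3.95 / 5.06 = 0.7806.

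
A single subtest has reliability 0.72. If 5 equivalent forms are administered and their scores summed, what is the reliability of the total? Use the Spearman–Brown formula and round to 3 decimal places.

ρ_k = kρ / (1 + (k−1)ρ) = 5·0.72 / (1 + 4·0.72) = 3.600 / 3.880 = 0.928.

0.928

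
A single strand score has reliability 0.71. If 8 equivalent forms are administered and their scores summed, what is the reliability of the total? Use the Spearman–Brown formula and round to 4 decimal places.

ρ_k = kρ / (1 + (k−1)ρ) = 8·0.71 / (1 + 7·0.71) = 5.680 / 5.970 = 0.9514.

0.9514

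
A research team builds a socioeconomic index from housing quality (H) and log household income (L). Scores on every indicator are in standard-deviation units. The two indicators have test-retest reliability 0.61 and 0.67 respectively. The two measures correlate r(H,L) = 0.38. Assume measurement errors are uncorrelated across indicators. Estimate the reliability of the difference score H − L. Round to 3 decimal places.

0.419

Var(H−L) = 1 + 1 − 2·0.38 = 2 − 0.76 = 1.24.
Under uncorrelated errors the observed covariances equal the true-score covariances, so only the own-variance terms attenuate.
True-score variance = [0.61 + 0.67] − 0.76 = 1.28 − 0.76 = 0.52.
Reliability = 0.52 / 1.24 = 0.419.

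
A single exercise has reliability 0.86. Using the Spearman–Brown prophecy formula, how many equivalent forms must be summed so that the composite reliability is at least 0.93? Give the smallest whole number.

3

k ≥ ρ*(1−ρ₁)/(ρ₁(1−ρ*)) = 0.93·0.14 / (0.86·0.07) = 2.163.
Smallest integer k = 3.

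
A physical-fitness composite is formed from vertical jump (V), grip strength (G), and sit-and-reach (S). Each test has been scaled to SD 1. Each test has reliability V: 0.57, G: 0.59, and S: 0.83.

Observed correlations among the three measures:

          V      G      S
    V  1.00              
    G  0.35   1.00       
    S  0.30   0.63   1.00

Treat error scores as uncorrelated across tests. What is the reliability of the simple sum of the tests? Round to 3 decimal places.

Var(V+G+S) = 3 + 2·[0.35 + 0.30 + 0.63] = 3 + 2.56 = 5.56.
With uncorrelated errors the cross-covariances are all true-score covariance, so they carry over unchanged; only the diagonal terms shrink to ρᵢσᵢ².
True-score variance = [0.57 + 0.59 + 0.83] + 2.56 = 1.99 + 2.56 = 4.55.
Reliability = 4.55 / 5.56 = 0.818.

0.818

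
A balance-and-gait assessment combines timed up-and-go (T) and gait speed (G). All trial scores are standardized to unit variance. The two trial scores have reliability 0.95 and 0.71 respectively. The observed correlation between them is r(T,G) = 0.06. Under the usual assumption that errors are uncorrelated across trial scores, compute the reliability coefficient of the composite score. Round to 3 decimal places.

Var(T+G) = 2 + 2·[0.06] = 2 + 0.12 = 2.12.
Under uncorrelated errors the observed covariances equal the true-score covariances, so only the own-variance terms attenuate.
True-score variance = [0.95 + 0.71] + 0.12 = 1.66 + 0.12 = 1.78.
Reliability = 1.78 / 2.12 = 0.840.

0.840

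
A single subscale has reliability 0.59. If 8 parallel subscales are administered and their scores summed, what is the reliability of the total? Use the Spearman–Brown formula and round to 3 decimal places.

0.920

ρ_k = kρ / (1 + (k−1)ρ) = 8·0.59 / (1 + 7·0.59) = 4.720 / 5.130 = 0.920.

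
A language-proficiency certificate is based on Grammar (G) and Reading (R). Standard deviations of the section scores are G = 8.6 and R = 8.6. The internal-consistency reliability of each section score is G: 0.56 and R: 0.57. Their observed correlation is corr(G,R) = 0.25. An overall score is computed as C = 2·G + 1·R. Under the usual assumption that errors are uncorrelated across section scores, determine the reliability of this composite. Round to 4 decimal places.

0.6350

Var(C) = 2²·8.6² + 8.6² + 2·[2·8.6·8.6·0.25] = 369.8 + 73.96 = 443.76.
With uncorrelated errors the cross-covariances are all true-score covariance, so they carry over unchanged; only the diagonal terms shrink to ρᵢσᵢ².
True-score variance = [2²·8.6²·0.56 + 8.6²·0.57] + 73.96 = 207.828 + 73.96 = 281.788.
Reliability = 281.788 / 443.76 = 0.6350.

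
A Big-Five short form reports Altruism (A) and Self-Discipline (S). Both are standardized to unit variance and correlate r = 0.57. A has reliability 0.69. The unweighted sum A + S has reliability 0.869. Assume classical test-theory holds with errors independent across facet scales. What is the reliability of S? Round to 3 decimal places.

Var(A+S) = 2 + 2·0.57 = 3.140.
True-score variance = ρ_A + ρ_S + 2·0.57, so 0.869 = (0.69 + ρ_S + 1.14) / 3.140.
ρ_S = 0.869·3.140 − 0.69 − 1.14 = 0.899.

0.899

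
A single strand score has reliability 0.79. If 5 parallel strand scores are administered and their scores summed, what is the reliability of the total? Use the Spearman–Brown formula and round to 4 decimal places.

0.9495

ρ_k = kρ / (1 + (k−1)ρ) = 5·0.79 / (1 + 4·0.79) = 3.950 / 4.160 = 0.9495.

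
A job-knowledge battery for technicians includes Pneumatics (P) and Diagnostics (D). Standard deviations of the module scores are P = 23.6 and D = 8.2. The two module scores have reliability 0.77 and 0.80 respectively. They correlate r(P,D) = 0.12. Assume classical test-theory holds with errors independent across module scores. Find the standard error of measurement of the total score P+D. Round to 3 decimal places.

Var(total) = 624.2 + 46.4448 = 670.645.
True-score variance = 482.651 + 46.4448 = 529.096, so reliability = 0.7889.
Error variance = 670.645 − 529.096 = 141.549; SEM = √141.549 = 11.897.

11.897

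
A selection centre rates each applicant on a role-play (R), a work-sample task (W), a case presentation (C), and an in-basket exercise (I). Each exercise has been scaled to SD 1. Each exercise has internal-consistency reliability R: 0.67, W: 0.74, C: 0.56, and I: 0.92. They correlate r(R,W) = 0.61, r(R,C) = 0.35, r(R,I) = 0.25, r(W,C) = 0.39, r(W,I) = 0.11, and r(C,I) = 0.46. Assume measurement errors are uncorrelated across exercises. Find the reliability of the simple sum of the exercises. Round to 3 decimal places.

0.867

Var(R+W+C+I) = 4 + 2·[0.61 + 0.35 + 0.25 + 0.39 + 0.11 + 0.46] = 4 + 4.34 = 8.34.
Because errors are independent across components, Cov(Tᵢ,Tⱼ) = Cov(Xᵢ,Xⱼ); the off-diagonal part of the true-score variance is the same as above.
True-score variance = [0.67 + 0.74 + 0.56 + 0.92] + 4.34 = 2.89 + 4.34 = 7.23.
Reliability = 7.23 / 8.34 = 0.867.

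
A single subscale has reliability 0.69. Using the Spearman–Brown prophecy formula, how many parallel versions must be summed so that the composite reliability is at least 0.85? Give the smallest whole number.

3

k ≥ ρ*(1−ρ₁)/(ρ₁(1−ρ*)) = 0.85·0.31 / (0.69·0.15) = 2.546.
Smallest integer k = 3.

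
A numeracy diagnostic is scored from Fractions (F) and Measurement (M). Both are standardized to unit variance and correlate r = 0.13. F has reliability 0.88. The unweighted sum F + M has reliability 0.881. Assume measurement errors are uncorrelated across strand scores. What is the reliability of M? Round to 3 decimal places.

Var(F+M) = 2 + 2·0.13 = 2.260.
True-score variance = ρ_F + ρ_M + 2·0.13, so 0.881 = (0.88 + ρ_M + 0.26) / 2.260.
ρ_M = 0.881·2.260 − 0.88 − 0.26 = 0.851.

0.851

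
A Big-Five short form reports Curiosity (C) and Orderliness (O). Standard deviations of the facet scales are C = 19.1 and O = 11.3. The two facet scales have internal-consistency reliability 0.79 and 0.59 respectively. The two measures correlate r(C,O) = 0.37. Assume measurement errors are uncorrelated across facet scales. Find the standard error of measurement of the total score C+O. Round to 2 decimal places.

11.36

Var(total) = 492.5 + 159.714 = 652.214.
True-score variance = 363.537 + 159.714 = 523.251, so reliability = 0.8023.
Error variance = 652.214 − 523.251 = 128.963; SEM = √128.963 = 11.36.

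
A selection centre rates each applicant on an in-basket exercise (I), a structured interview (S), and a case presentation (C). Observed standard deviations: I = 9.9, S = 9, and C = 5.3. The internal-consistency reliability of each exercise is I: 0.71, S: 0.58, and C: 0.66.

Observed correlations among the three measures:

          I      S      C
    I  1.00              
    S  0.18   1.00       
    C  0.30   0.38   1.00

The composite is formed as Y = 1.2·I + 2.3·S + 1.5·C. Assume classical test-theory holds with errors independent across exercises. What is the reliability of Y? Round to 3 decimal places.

0.732

Var(Y) = 1.2²·9.9² + 2.3²·9² + 1.5²·5.3² + 2·[2.76·9.9·9·0.18 + 1.8·9.9·5.3·0.30 + 3.45·9·5.3·0.38] = 632.827 + 270.267 = 903.094.
Under uncorrelated errors the observed covariances equal the true-score covariances, so only the own-variance terms attenuate.
True-score variance = [1.2²·9.9²·0.71 + 2.3²·9²·0.58 + 1.5²·5.3²·0.66] + 270.267 = 390.443 + 270.267 = 660.71.
Reliability = 660.71 / 903.094 = 0.732.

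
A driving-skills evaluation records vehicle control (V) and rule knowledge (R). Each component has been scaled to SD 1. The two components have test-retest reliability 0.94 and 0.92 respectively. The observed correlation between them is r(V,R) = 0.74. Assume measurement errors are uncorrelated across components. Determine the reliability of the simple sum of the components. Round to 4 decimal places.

Var(V+R) = 2 + 2·[0.74] = 2 + 1.48 = 3.48.
Because errors are independent across components, Cov(Tᵢ,Tⱼ) = Cov(Xᵢ,Xⱼ); the off-diagonal part of the true-score variance is the same as above.
True-score variance = [0.94 + 0.92] + 1.48 = 1.86 + 1.48 = 3.34.
Reliability = 3.34 / 3.48 = 0.9598.

0.9598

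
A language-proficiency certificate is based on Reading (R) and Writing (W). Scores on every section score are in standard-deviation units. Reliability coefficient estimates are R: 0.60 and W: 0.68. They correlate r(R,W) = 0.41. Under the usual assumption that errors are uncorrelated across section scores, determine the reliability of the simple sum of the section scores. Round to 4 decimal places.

0.7447

Var(R+W) = 2 + 2·[0.41] = 2 + 0.82 = 2.82.
With uncorrelated errors the cross-covariances are all true-score covariance, so they carry over unchanged; only the diagonal terms shrink to ρᵢσᵢ².
True-score variance = [0.60 + 0.68] + 0.82 = 1.28 + 0.82 = 2.1.
Reliability = 2.1 / 2.82 = 0.7447.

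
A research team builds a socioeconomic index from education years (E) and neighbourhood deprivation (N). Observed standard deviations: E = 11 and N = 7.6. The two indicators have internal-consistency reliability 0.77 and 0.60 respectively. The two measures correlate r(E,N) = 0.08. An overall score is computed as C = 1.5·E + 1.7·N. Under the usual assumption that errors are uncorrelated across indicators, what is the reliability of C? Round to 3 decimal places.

Var(C) = 1.5²·11² + 1.7²·7.6² + 2·[2.55·11·7.6·0.08] = 439.176 + 34.1088 = 473.285.
Because errors are independent across components, Cov(Tᵢ,Tⱼ) = Cov(Xᵢ,Xⱼ); the off-diagonal part of the true-score variance is the same as above.
True-score variance = [1.5²·11²·0.77 + 1.7²·7.6²·0.60] + 34.1088 = 309.788 + 34.1088 = 343.897.
Reliability = 343.897 / 473.285 = 0.727.

0.727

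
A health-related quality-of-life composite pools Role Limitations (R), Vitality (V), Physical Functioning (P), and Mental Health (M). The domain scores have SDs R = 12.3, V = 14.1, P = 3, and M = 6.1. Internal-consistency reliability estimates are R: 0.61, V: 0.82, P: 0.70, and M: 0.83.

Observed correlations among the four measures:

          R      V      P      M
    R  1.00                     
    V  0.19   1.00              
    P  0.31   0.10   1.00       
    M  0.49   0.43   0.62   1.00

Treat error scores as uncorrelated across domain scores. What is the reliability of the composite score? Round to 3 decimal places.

Var(R+V+P+M) = 12.3² + 14.1² + 3² + 6.1² + 2·[12.3·14.1·0.19 + 12.3·3·0.31 + 12.3·6.1·0.49 + 14.1·3·0.10 + 14.1·6.1·0.43 + 3·6.1·0.62] = 396.31 + 267.431 = 663.741.
Because errors are independent across components, Cov(Tᵢ,Tⱼ) = Cov(Xᵢ,Xⱼ); the off-diagonal part of the true-score variance is the same as above.
True-score variance = [12.3²·0.61 + 14.1²·0.82 + 3²·0.70 + 6.1²·0.83] + 267.431 = 292.495 + 267.431 = 559.927.
Reliability = 559.927 / 663.741 = 0.844.

0.844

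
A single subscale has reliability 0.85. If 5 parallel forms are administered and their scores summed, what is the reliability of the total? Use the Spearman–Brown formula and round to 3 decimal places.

0.966

ρ_k = kρ / (1 + (k−1)ρ) = 5·0.85 / (1 + 4·0.85) = 4.250 / 4.400 = 0.966.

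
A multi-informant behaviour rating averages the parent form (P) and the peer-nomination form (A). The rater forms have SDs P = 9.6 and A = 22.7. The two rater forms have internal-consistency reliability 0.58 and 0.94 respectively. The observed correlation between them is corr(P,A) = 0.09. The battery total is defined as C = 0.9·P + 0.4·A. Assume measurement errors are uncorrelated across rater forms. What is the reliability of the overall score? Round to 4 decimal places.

0.7880

Var(C) = 0.9²·9.6² + 0.4²·22.7² + 2·[0.36·9.6·22.7·0.09] = 157.096 + 14.1212 = 171.217.
Because errors are independent across components, Cov(Tᵢ,Tⱼ) = Cov(Xᵢ,Xⱼ); the off-diagonal part of the true-score variance is the same as above.
True-score variance = [0.9²·9.6²·0.58 + 0.4²·22.7²·0.94] + 14.1212 = 120.796 + 14.1212 = 134.918.
Reliability = 134.918 / 171.217 = 0.7880.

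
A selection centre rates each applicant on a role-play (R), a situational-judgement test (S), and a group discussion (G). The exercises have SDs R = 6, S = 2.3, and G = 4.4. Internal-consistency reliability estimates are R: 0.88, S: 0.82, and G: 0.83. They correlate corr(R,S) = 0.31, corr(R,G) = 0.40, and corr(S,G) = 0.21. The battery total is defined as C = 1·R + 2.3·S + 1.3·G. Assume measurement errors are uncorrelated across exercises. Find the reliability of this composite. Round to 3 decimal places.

0.905

Var(C) = 6² + 2.3²·2.3² + 1.3²·4.4² + 2·[2.3·6·2.3·0.31 + 1.3·6·4.4·0.40 + 2.99·2.3·4.4·0.21] = 96.7025 + 59.8435 = 156.546.
Under uncorrelated errors the observed covariances equal the true-score covariances, so only the own-variance terms attenuate.
True-score variance = [6²·0.88 + 2.3²·2.3²·0.82 + 1.3²·4.4²·0.83] + 59.8435 = 81.7832 + 59.8435 = 141.627.
Reliability = 141.627 / 156.546 = 0.905.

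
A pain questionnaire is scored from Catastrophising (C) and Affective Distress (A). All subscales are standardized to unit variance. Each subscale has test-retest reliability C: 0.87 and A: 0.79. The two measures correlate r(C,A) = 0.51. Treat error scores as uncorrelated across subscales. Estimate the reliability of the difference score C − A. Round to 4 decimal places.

Var(C−A) = 1 + 1 − 2·0.51 = 2 − 1.02 = 0.98.
With uncorrelated errors the cross-covariances are all true-score covariance, so they carry over unchanged; only the diagonal terms shrink to ρᵢσᵢ².
True-score variance = [0.87 + 0.79] − 1.02 = 1.66 − 1.02 = 0.64.
Reliability = 0.64 / 0.98 = 0.6531.

0.6531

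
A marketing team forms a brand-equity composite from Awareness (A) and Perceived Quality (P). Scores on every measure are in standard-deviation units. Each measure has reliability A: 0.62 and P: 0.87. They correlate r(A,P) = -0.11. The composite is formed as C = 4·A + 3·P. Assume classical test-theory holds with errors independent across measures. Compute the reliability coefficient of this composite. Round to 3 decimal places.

Var(C) = 4² + 3² + 2·[12·(-0.11)] = 25 − 2.64 = 22.36.
Under uncorrelated errors the observed covariances equal the true-score covariances, so only the own-variance terms attenuate.
True-score variance = [4²·0.62 + 3²·0.87] − 2.64 = 17.75 − 2.64 = 15.11.
Reliability = 15.11 / 22.36 = 0.676.

0.676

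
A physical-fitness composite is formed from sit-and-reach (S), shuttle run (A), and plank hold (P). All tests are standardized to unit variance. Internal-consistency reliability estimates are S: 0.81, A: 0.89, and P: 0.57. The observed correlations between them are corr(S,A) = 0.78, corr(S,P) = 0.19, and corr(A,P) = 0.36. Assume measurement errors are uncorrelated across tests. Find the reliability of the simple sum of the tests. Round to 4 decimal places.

Var(S+A+P) = 3 + 2·[0.78 + 0.19 + 0.36] = 3 + 2.66 = 5.66.
Under uncorrelated errors the observed covariances equal the true-score covariances, so only the own-variance terms attenuate.
True-score variance = [0.81 + 0.89 + 0.57] + 2.66 = 2.27 + 2.66 = 4.93.
Reliability = 4.93 / 5.66 = 0.8710.

0.8710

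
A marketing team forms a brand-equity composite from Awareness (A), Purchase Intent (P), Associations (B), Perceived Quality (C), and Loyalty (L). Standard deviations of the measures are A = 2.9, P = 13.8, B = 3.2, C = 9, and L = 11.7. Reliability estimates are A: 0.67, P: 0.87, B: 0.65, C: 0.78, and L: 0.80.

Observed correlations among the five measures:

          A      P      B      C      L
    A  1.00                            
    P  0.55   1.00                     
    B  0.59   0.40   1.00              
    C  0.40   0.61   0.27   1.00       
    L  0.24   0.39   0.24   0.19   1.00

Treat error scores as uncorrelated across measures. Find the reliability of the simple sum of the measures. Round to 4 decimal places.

0.9157

Var(A+P+B+C+L) = 2.9² + 13.8² + 3.2² + 9² + 11.7² + 2·[2.9·13.8·0.55 + 2.9·3.2·0.59 + 2.9·9·0.40 + 2.9·11.7·0.24 + 13.8·3.2·0.40 + 13.8·9·0.61 + 13.8·11.7·0.39 + 3.2·9·0.27 + 3.2·11.7·0.24 + 9·11.7·0.19] = 426.98 + 478.467 = 905.447.
With uncorrelated errors the cross-covariances are all true-score covariance, so they carry over unchanged; only the diagonal terms shrink to ρᵢσᵢ².
True-score variance = [2.9²·0.67 + 13.8²·0.87 + 3.2²·0.65 + 9²·0.78 + 11.7²·0.80] + 478.467 = 350.666 + 478.467 = 829.132.
Reliability = 829.132 / 905.447 = 0.9157.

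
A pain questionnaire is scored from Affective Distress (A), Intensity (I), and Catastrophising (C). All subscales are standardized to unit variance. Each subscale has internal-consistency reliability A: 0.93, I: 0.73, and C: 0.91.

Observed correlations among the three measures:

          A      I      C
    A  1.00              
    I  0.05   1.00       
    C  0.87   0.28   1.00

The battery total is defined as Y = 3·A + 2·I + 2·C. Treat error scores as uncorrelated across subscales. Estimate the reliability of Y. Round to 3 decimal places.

0.932

Var(Y) = 3² + 2² + 2² + 2·[6·0.05 + 6·0.87 + 4·0.28] = 17 + 13.28 = 30.28.
Because errors are independent across components, Cov(Tᵢ,Tⱼ) = Cov(Xᵢ,Xⱼ); the off-diagonal part of the true-score variance is the same as above.
True-score variance = [3²·0.93 + 2²·0.73 + 2²·0.91] + 13.28 = 14.93 + 13.28 = 28.21.
Reliability = 28.21 / 30.28 = 0.932.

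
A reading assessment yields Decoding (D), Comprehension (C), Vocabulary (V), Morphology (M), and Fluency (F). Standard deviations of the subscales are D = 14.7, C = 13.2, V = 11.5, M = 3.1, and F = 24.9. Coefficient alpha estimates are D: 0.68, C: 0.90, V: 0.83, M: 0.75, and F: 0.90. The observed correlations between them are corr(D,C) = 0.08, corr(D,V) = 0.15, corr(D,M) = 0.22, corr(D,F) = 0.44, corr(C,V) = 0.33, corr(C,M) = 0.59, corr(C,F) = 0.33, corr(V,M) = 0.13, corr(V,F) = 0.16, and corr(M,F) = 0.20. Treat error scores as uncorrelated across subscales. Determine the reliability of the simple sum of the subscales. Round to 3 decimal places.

Var(D+C+V+M+F) = 14.7² + 13.2² + 11.5² + 3.1² + 24.9² + 2·[14.7·13.2·0.08 + 14.7·11.5·0.15 + 14.7·3.1·0.22 + 14.7·24.9·0.44 + 13.2·11.5·0.33 + 13.2·3.1·0.59 + 13.2·24.9·0.33 + 11.5·3.1·0.13 + 11.5·24.9·0.16 + 3.1·24.9·0.20] = 1152.2 + 921.098 = 2073.3.
Under uncorrelated errors the observed covariances equal the true-score covariances, so only the own-variance terms attenuate.
True-score variance = [14.7²·0.68 + 13.2²·0.90 + 11.5²·0.83 + 3.1²·0.75 + 24.9²·0.90] + 921.098 = 978.741 + 921.098 = 1899.84.
Reliability = 1899.84 / 2073.3 = 0.916.

0.916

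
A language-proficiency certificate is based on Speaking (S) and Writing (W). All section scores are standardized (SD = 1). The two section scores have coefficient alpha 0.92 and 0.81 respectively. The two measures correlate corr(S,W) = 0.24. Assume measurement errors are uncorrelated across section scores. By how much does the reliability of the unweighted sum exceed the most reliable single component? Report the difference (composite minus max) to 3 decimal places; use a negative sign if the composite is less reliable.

-0.029

Var(sum) = 2 + 0.48 = 2.48; true-score variance = 1.73 + 0.48 = 2.21; composite reliability = 0.8911.
Max component reliability = 0.9200.
Difference = 0.8911 − 0.9200 = -0.029.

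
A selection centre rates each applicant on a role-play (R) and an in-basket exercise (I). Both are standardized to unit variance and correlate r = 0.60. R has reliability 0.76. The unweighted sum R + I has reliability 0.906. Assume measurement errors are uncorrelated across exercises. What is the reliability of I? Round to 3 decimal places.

0.939

Var(R+I) = 2 + 2·0.60 = 3.200.
True-score variance = ρ_R + ρ_I + 2·0.60, so 0.906 = (0.76 + ρ_I + 1.20) / 3.200.
ρ_I = 0.906·3.200 − 0.76 − 1.20 = 0.939.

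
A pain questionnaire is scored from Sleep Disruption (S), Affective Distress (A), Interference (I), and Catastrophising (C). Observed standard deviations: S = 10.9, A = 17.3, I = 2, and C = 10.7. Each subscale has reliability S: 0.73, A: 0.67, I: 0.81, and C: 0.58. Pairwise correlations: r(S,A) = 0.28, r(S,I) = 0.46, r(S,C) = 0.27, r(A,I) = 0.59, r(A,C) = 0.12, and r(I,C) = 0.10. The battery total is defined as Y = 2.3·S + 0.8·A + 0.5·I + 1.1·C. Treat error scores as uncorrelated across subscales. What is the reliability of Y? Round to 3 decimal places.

0.791

Var(Y) = 2.3²·10.9² + 0.8²·17.3² + 0.5²·2² + 1.1²·10.7² + 2·[1.84·10.9·17.3·0.28 + 1.15·10.9·2·0.46 + 2.53·10.9·10.7·0.27 + 0.4·17.3·2·0.59 + 0.88·17.3·10.7·0.12 + 0.55·2·10.7·0.10] = 959.583 + 434.487 = 1394.07.
Because errors are independent across components, Cov(Tᵢ,Tⱼ) = Cov(Xᵢ,Xⱼ); the off-diagonal part of the true-score variance is the same as above.
True-score variance = [2.3²·10.9²·0.73 + 0.8²·17.3²·0.67 + 0.5²·2²·0.81 + 1.1²·10.7²·0.58] + 434.487 = 668.303 + 434.487 = 1102.79.
Reliability = 1102.79 / 1394.07 = 0.791.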